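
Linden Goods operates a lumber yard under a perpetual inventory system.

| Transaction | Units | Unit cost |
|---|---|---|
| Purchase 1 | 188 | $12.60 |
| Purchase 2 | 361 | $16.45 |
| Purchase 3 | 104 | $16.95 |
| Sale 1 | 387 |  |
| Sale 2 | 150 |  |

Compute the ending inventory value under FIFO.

Sale 1 (387) [FIFO — oldest first]: 188 @ $12.60 + 199 @ $16.45 = $5,642.35
Sale 2 (150) [FIFO — oldest first]: 150 @ $16.45 = $2,467.50
Total COGS = $5,642.35 + $2,467.50 = $8,109.85
Ending inventory: 12 @ $16.45 + 104 @ $16.95 = $1,960.20

Ending inventory = $1,960.20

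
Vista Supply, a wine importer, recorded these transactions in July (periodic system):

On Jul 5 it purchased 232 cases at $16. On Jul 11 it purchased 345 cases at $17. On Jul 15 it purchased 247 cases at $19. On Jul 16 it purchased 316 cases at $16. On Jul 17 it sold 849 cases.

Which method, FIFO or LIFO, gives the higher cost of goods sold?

FIFO COGS: 232 @ $16 + 345 @ $17 + 247 @ $19 + 25 @ $16 = $14,670
LIFO COGS: 316 @ $16 + 247 @ $19 + 286 @ $17 = $14,611

FIFO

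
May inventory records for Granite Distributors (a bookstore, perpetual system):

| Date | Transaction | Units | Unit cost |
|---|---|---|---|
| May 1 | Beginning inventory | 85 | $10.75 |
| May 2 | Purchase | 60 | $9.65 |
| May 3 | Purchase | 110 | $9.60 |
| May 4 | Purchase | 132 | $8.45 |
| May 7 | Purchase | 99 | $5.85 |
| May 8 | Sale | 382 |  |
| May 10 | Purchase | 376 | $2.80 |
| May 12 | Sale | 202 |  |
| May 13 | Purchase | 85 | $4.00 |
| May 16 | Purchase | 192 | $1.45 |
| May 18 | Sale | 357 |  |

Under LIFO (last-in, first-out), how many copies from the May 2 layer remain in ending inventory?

19

May 8, 382 sold [LIFO — newest first]: 99 @ $5.85 + 132 @ $8.45 + 110 @ $9.60 + 41 @ $9.65 = $3,146.20
May 12, 202 sold [LIFO — newest first]: 202 @ $2.80 = $565.60
May 18, 357 sold [LIFO — newest first]: 192 @ $1.45 + 85 @ $4.00 + 80 @ $2.80 = $842.40
Total COGS = $3,146.20 + $565.60 + $842.40 = $4,554.20
Ending inventory: 85 @ $10.75 + 19 @ $9.65 + 94 @ $2.80 = $1,360.30
Check: goods available $5,914.50 = COGS $4,554.20 + ending $1,360.30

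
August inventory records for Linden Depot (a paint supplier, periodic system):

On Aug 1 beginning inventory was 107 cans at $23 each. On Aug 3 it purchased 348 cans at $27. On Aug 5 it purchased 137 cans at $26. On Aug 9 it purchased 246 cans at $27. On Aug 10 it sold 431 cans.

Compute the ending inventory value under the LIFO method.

Ending inventory = $10,561

Aug 10, 431 sold [LIFO — newest first]: 246 @ $27 + 137 @ $26 + 48 @ $27 = $11,500
Ending inventory: 107 @ $23 + 300 @ $27 = $10,561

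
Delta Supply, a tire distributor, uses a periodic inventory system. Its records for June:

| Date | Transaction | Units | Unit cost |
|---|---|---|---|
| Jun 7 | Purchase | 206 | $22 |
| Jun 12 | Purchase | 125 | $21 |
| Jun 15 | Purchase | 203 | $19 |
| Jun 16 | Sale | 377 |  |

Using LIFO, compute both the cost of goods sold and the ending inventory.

Jun 16, 377 sold [LIFO — newest first]: 203 @ $19 + 125 @ $21 + 49 @ $22 = $7,560
Ending inventory: 157 @ $22 = $3,454

COGS = $7,560; ending inventory = $3,454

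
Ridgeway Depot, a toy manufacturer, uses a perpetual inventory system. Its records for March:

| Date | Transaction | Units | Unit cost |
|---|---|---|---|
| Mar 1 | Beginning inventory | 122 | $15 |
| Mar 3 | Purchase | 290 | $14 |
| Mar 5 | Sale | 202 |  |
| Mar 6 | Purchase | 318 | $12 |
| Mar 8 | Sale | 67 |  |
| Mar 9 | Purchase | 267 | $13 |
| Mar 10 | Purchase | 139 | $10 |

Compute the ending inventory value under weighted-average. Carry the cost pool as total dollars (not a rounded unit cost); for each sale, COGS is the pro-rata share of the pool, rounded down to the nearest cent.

Ending inventory = $10,814.01

After Mar 1: 122 on hand, pool $1,830.00 (≈ $15.0000 each)
After Mar 3: 412 on hand, pool $5,890.00 (≈ $14.2961 each)
Mar 5, sell 202: 202/412 × $5,890.00 → $2,887.81
After Mar 6: 528 on hand, pool $6,818.19 (≈ $12.9132 each)
Mar 8, sell 67: 67/528 × $6,818.19 → $865.18
After Mar 9: 728 on hand, pool $9,424.01 (≈ $12.9451 each)
After Mar 10: 867 on hand, pool $10,814.01 (≈ $12.4729 each)
Total COGS = $2,887.81 + $865.18 = $3,752.99
Ending inventory (cost pool remaining) = $10,814.01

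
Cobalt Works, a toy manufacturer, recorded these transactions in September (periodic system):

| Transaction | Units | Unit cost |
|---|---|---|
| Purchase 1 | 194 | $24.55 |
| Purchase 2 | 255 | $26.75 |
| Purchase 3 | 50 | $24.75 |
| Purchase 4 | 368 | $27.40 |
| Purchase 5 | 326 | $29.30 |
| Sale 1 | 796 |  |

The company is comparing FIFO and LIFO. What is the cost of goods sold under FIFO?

COGS = $20,959.25

FIFO COGS: 194 @ $24.55 + 255 @ $26.75 + 50 @ $24.75 + 297 @ $27.40 = $20,959.25
LIFO COGS: 326 @ $29.30 + 368 @ $27.40 + 50 @ $24.75 + 52 @ $26.75 = $22,263.50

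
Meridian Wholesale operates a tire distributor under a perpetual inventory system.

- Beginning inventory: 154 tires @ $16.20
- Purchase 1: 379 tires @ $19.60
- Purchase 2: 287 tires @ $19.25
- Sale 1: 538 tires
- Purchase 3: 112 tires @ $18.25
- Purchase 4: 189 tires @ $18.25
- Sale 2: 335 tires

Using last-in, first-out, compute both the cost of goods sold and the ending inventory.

Sale 1 (538) [LIFO — newest first]: 287 @ $19.25 + 251 @ $19.60 = $10,444.35
Sale 2 (335) [LIFO — newest first]: 189 @ $18.25 + 112 @ $18.25 + 34 @ $19.60 = $6,159.65
Total COGS = $10,444.35 + $6,159.65 = $16,604.00
Ending inventory: 154 @ $16.20 + 94 @ $19.60 = $4,337.20

COGS = $16,604.00; ending inventory = $4,337.20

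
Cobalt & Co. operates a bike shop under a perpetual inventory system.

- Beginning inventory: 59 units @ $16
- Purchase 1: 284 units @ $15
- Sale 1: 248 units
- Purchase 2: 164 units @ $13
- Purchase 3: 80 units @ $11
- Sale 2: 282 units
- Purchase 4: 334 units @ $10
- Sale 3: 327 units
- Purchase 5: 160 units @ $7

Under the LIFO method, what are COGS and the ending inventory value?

COGS = $10,574; ending inventory = $2,102

Sale 1 (248) [LIFO — newest first]: 248 @ $15 = $3,720
Sale 2 (282) [LIFO — newest first]: 80 @ $11 + 164 @ $13 + 36 @ $15 + 2 @ $16 = $3,584
Sale 3 (327) [LIFO — newest first]: 327 @ $10 = $3,270
Total COGS = $3,720 + $3,584 + $3,270 = $10,574
Ending inventory: 57 @ $16 + 7 @ $10 + 160 @ $7 = $2,102
Check: goods available $12,676 = COGS $10,574 + ending $2,102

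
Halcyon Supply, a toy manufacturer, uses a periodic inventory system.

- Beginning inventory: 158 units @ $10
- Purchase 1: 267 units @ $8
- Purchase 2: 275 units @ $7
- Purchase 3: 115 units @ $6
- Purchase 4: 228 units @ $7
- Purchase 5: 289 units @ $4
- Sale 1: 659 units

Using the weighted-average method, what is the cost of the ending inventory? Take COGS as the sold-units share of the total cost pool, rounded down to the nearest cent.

Ending inventory = $4,589.24

Sale 1, sell 659: 659/1332 × $9,083.00 → $4,493.76
Ending inventory (cost pool remaining) = $4,589.24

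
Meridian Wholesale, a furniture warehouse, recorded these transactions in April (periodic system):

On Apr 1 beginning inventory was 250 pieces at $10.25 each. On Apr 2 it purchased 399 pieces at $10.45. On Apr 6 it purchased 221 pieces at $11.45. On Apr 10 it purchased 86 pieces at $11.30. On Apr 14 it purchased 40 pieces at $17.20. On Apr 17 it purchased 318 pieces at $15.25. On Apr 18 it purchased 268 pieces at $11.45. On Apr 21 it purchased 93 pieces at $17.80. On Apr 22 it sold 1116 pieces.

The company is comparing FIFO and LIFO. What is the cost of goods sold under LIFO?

FIFO COGS: 250 @ $10.25 + 399 @ $10.45 + 221 @ $11.45 + 86 @ $11.30 + 40 @ $17.20 + 120 @ $15.25 = $12,752.30
LIFO COGS: 93 @ $17.80 + 268 @ $11.45 + 318 @ $15.25 + 40 @ $17.20 + 86 @ $11.30 + 221 @ $11.45 + 90 @ $10.45 = $14,704.25

COGS = $14,704.25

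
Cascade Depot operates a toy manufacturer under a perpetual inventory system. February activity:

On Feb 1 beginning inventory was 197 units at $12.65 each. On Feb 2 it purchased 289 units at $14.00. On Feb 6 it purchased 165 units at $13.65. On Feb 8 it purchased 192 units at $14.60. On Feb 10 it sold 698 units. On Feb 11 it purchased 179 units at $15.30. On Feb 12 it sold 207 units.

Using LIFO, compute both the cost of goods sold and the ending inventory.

COGS = $12,852.15; ending inventory = $1,480.05

Feb 10, 698 sold [LIFO — newest first]: 192 @ $14.60 + 165 @ $13.65 + 289 @ $14.00 + 52 @ $12.65 = $9,759.25
Feb 12, 207 sold [LIFO — newest first]: 179 @ $15.30 + 28 @ $12.65 = $3,092.90
Total COGS = $9,759.25 + $3,092.90 = $12,852.15
Ending inventory: 117 @ $12.65 = $1,480.05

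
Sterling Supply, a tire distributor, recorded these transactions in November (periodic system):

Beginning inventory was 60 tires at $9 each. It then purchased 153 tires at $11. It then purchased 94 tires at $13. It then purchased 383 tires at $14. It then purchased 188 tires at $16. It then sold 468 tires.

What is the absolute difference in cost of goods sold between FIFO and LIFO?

FIFO COGS: 60 @ $9 + 153 @ $11 + 94 @ $13 + 161 @ $14 = $5,699
LIFO COGS: 188 @ $16 + 280 @ $14 = $6,928
Difference = |$5,699 − $6,928| = $1,229

$1,229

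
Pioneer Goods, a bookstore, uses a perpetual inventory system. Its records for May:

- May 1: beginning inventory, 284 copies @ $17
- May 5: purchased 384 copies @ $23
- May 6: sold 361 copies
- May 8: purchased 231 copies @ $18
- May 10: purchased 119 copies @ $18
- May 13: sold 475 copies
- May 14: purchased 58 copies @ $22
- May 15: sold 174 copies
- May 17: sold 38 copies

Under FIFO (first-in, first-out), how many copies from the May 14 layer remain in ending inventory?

May 6, 361 sold [FIFO — oldest first]: 284 @ $17 + 77 @ $23 = $6,599
May 13, 475 sold [FIFO — oldest first]: 307 @ $23 + 168 @ $18 = $10,085
May 15, 174 sold [FIFO — oldest first]: 63 @ $18 + 111 @ $18 = $3,132
May 17, 38 sold [FIFO — oldest first]: 8 @ $18 + 30 @ $22 = $804
Total COGS = $6,599 + $10,085 + $3,132 + $804 = $20,620
Ending inventory: 28 @ $22 = $616
Check: goods available $21,236 = COGS $20,620 + ending $616

28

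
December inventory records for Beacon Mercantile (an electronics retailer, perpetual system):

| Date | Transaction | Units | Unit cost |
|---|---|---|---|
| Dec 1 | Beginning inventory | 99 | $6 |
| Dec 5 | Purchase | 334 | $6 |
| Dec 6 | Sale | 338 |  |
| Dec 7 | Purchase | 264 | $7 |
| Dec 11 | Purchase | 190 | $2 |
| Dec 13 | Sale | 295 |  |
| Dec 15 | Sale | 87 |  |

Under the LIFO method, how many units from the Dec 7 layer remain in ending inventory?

72

Dec 6, 338 sold [LIFO — newest first]: 334 @ $6 + 4 @ $6 = $2,028
Dec 13, 295 sold [LIFO — newest first]: 190 @ $2 + 105 @ $7 = $1,115
Dec 15, 87 sold [LIFO — newest first]: 87 @ $7 = $609
Total COGS = $2,028 + $1,115 + $609 = $3,752
Ending inventory: 95 @ $6 + 72 @ $7 = $1,074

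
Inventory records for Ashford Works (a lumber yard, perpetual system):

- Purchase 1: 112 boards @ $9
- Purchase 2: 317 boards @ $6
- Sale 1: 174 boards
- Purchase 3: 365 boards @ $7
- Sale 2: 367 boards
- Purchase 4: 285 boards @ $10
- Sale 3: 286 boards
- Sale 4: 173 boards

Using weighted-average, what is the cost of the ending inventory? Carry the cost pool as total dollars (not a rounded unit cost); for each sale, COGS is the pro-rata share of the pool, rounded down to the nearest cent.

Ending inventory = $675.24

After Purchase 1: 112 on hand, pool $1,008.00 (≈ $9.0000 each)
After Purchase 2: 429 on hand, pool $2,910.00 (≈ $6.7832 each)
Sale 1, sell 174: 174/429 × $2,910.00 → $1,180.27
After Purchase 3: 620 on hand, pool $4,284.73 (≈ $6.9109 each)
Sale 2, sell 367: 367/620 × $4,284.73 → $2,536.28
After Purchase 4: 538 on hand, pool $4,598.45 (≈ $8.5473 each)
Sale 3, sell 286: 286/538 × $4,598.45 → $2,444.52
Sale 4, sell 173: 173/252 × $2,153.93 → $1,478.69
Total COGS = $1,180.27 + $2,536.28 + $2,444.52 + $1,478.69 = $7,639.76
Ending inventory (cost pool remaining) = $675.24
Check: goods available $8,315.00 = COGS $7,639.76 + ending $675.24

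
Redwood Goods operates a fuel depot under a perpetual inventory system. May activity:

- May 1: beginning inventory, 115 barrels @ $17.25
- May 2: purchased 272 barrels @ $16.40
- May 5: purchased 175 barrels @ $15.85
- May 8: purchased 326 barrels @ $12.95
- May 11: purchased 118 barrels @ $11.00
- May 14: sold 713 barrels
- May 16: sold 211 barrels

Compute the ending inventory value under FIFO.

May 14, 713 sold [FIFO — oldest first]: 115 @ $17.25 + 272 @ $16.40 + 175 @ $15.85 + 151 @ $12.95 = $11,173.75
May 16, 211 sold [FIFO — oldest first]: 175 @ $12.95 + 36 @ $11.00 = $2,662.25
Total COGS = $11,173.75 + $2,662.25 = $13,836.00
Ending inventory: 82 @ $11.00 = $902.00

Ending inventory = $902.00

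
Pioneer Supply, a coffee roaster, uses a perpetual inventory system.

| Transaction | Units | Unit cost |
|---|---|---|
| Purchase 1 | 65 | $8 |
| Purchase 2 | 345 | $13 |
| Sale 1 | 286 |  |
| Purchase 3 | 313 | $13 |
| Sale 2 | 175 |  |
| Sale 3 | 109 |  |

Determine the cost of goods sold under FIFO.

Sale 1 (286) [FIFO — oldest first]: 65 @ $8 + 221 @ $13 = $3,393
Sale 2 (175) [FIFO — oldest first]: 124 @ $13 + 51 @ $13 = $2,275
Sale 3 (109) [FIFO — oldest first]: 109 @ $13 = $1,417
Total COGS = $3,393 + $2,275 + $1,417 = $7,085
Ending inventory: 153 @ $13 = $1,989
Check: goods available $9,074 = COGS $7,085 + ending $1,989

COGS = $7,085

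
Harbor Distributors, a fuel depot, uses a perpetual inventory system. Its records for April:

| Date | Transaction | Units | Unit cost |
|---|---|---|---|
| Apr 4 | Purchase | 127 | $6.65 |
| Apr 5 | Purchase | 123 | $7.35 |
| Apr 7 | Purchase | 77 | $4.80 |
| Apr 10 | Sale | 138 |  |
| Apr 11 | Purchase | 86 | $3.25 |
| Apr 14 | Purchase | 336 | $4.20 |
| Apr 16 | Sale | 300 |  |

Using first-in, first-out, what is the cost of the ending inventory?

Apr 10, 138 sold [FIFO — oldest first]: 127 @ $6.65 + 11 @ $7.35 = $925.40
Apr 16, 300 sold [FIFO — oldest first]: 112 @ $7.35 + 77 @ $4.80 + 86 @ $3.25 + 25 @ $4.20 = $1,577.30
Total COGS = $925.40 + $1,577.30 = $2,502.70
Ending inventory: 311 @ $4.20 = $1,306.20
Check: goods available $3,808.90 = COGS $2,502.70 + ending $1,306.20

Ending inventory = $1,306.20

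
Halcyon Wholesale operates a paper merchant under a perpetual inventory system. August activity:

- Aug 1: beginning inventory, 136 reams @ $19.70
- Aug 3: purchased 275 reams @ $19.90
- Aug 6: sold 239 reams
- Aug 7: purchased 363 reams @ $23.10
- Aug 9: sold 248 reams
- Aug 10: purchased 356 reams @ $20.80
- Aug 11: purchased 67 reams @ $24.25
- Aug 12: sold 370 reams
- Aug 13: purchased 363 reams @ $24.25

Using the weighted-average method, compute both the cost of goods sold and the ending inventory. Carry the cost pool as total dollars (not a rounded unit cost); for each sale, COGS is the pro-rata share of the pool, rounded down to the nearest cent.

After Aug 1: 136 on hand, pool $2,679.20 (≈ $19.7000 each)
After Aug 3: 411 on hand, pool $8,151.70 (≈ $19.8338 each)
Aug 6, sell 239: 239/411 × $8,151.70 → $4,740.28
After Aug 7: 535 on hand, pool $11,796.72 (≈ $22.0499 each)
Aug 9, sell 248: 248/535 × $11,796.72 → $5,468.38
After Aug 10: 643 on hand, pool $13,733.14 (≈ $21.3579 each)
After Aug 11: 710 on hand, pool $15,357.89 (≈ $21.6308 each)
Aug 12, sell 370: 370/710 × $15,357.89 → $8,003.40
After Aug 13: 703 on hand, pool $16,157.24 (≈ $22.9833 each)
Total COGS = $4,740.28 + $5,468.38 + $8,003.40 = $18,212.06
Ending inventory (cost pool remaining) = $16,157.24
Check: goods available $34,369.30 = COGS $18,212.06 + ending $16,157.24

COGS = $18,212.06; ending inventory = $16,157.24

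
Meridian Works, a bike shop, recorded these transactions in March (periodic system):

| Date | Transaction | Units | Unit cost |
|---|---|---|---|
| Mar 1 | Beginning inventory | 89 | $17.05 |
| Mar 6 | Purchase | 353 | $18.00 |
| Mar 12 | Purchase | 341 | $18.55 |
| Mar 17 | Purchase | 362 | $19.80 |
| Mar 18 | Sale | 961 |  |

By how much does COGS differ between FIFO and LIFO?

$415.75

FIFO COGS: 89 @ $17.05 + 353 @ $18.00 + 341 @ $18.55 + 178 @ $19.80 = $17,721.40
LIFO COGS: 362 @ $19.80 + 341 @ $18.55 + 258 @ $18.00 = $18,137.15
Difference = |$17,721.40 − $18,137.15| = $415.75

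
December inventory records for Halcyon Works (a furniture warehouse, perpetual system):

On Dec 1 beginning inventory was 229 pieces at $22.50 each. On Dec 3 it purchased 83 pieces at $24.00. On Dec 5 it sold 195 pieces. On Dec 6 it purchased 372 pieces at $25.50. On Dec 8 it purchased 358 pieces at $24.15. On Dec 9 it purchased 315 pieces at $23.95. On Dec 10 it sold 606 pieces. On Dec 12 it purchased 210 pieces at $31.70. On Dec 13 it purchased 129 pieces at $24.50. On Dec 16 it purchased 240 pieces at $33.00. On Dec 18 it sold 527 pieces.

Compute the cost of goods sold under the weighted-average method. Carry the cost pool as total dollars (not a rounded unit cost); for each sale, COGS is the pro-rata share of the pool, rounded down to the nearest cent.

COGS = $33,788.38

After Dec 1: 229 on hand, pool $5,152.50 (≈ $22.5000 each)
After Dec 3: 312 on hand, pool $7,144.50 (≈ $22.8990 each)
Dec 5, sell 195: 195/312 × $7,144.50 → $4,465.31
After Dec 6: 489 on hand, pool $12,165.19 (≈ $24.8777 each)
After Dec 8: 847 on hand, pool $20,810.89 (≈ $24.5701 each)
After Dec 9: 1162 on hand, pool $28,355.14 (≈ $24.4020 each)
Dec 10, sell 606: 606/1162 × $28,355.14 → $14,787.62
After Dec 12: 766 on hand, pool $20,224.52 (≈ $26.4028 each)
After Dec 13: 895 on hand, pool $23,385.02 (≈ $26.1285 each)
After Dec 16: 1135 on hand, pool $31,305.02 (≈ $27.5815 each)
Dec 18, sell 527: 527/1135 × $31,305.02 → $14,535.45
Total COGS = $4,465.31 + $14,787.62 + $14,535.45 = $33,788.38
Ending inventory (cost pool remaining) = $16,769.57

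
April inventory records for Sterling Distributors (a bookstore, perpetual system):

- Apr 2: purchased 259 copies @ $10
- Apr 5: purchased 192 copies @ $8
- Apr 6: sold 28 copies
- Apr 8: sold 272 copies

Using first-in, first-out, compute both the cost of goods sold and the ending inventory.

COGS = $2,918; ending inventory = $1,208

Apr 6, 28 sold [FIFO — oldest first]: 28 @ $10 = $280
Apr 8, 272 sold [FIFO — oldest first]: 231 @ $10 + 41 @ $8 = $2,638
Total COGS = $280 + $2,638 = $2,918
Ending inventory: 151 @ $8 = $1,208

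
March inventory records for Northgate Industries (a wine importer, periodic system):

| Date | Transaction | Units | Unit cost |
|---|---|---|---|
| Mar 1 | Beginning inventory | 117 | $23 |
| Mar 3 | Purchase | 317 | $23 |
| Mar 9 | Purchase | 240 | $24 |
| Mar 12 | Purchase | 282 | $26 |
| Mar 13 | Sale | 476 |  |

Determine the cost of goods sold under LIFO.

COGS = $11,988

Mar 13, 476 sold [LIFO — newest first]: 282 @ $26 + 194 @ $24 = $11,988
Ending inventory: 117 @ $23 + 317 @ $23 + 46 @ $24 = $11,086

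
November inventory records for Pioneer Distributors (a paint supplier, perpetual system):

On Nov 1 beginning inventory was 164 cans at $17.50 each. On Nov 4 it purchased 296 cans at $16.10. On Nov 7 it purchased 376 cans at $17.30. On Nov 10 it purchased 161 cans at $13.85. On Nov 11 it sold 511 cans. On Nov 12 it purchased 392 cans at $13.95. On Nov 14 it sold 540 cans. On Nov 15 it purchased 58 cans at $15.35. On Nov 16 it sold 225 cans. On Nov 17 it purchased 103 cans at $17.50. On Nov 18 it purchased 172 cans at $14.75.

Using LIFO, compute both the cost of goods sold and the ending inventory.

Nov 11, 511 sold [LIFO — newest first]: 161 @ $13.85 + 350 @ $17.30 = $8,284.85
Nov 14, 540 sold [LIFO — newest first]: 392 @ $13.95 + 26 @ $17.30 + 122 @ $16.10 = $7,882.40
Nov 16, 225 sold [LIFO — newest first]: 58 @ $15.35 + 167 @ $16.10 = $3,579.00
Total COGS = $8,284.85 + $7,882.40 + $3,579.00 = $19,746.25
Ending inventory: 164 @ $17.50 + 7 @ $16.10 + 103 @ $17.50 + 172 @ $14.75 = $7,322.20
Check: goods available $27,068.45 = COGS $19,746.25 + ending $7,322.20

COGS = $19,746.25; ending inventory = $7,322.20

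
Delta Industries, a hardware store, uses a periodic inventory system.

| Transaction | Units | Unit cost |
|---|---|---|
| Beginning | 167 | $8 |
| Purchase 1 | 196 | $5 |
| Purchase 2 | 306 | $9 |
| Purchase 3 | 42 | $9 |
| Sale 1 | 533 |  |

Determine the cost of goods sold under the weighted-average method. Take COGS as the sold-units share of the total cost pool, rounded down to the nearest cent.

Sale 1, sell 533: 533/711 × $5,448.00 → $4,084.08
Ending inventory (cost pool remaining) = $1,363.92
Check: goods available $5,448.00 = COGS $4,084.08 + ending $1,363.92

COGS = $4,084.08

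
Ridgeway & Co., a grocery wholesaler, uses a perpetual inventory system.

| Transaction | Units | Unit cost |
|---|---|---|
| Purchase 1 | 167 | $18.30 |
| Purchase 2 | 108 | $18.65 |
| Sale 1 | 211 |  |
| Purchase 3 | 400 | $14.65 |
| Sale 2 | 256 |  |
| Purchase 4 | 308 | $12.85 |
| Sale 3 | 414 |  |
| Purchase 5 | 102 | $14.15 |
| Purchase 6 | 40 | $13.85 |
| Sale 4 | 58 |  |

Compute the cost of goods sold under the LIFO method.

COGS = $13,968.90

Sale 1 (211) [LIFO — newest first]: 108 @ $18.65 + 103 @ $18.30 = $3,899.10
Sale 2 (256) [LIFO — newest first]: 256 @ $14.65 = $3,750.40
Sale 3 (414) [LIFO — newest first]: 308 @ $12.85 + 106 @ $14.65 = $5,510.70
Sale 4 (58) [LIFO — newest first]: 40 @ $13.85 + 18 @ $14.15 = $808.70
Total COGS = $3,899.10 + $3,750.40 + $5,510.70 + $808.70 = $13,968.90
Ending inventory: 64 @ $18.30 + 38 @ $14.65 + 84 @ $14.15 = $2,916.50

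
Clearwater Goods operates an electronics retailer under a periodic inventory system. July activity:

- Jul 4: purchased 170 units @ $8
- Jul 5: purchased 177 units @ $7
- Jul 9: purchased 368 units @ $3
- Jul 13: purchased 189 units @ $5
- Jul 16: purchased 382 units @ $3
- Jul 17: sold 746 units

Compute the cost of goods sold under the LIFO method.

COGS = $2,616

Jul 17, 746 sold [LIFO — newest first]: 382 @ $3 + 189 @ $5 + 175 @ $3 = $2,616
Ending inventory: 170 @ $8 + 177 @ $7 + 193 @ $3 = $3,178
Check: goods available $5,794 = COGS $2,616 + ending $3,178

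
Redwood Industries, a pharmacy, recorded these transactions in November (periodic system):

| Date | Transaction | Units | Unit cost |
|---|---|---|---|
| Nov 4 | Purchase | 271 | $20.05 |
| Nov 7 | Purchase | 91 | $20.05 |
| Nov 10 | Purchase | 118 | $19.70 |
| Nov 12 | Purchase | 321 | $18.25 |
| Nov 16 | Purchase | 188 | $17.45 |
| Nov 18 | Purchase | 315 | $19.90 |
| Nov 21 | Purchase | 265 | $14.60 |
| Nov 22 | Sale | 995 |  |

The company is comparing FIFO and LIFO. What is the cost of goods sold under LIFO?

FIFO COGS: 271 @ $20.05 + 91 @ $20.05 + 118 @ $19.70 + 321 @ $18.25 + 188 @ $17.45 + 6 @ $19.90 = $18,840.95
LIFO COGS: 265 @ $14.60 + 315 @ $19.90 + 188 @ $17.45 + 227 @ $18.25 = $17,560.85

COGS = $17,560.85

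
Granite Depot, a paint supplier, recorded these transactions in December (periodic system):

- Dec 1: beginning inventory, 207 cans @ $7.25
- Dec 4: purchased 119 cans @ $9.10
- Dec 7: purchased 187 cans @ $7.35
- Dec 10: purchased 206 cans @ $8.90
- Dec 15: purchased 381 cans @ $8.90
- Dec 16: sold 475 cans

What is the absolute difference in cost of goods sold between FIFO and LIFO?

FIFO COGS: 207 @ $7.25 + 119 @ $9.10 + 149 @ $7.35 = $3,678.80
LIFO COGS: 381 @ $8.90 + 94 @ $8.90 = $4,227.50
Difference = |$3,678.80 − $4,227.50| = $548.70

$548.70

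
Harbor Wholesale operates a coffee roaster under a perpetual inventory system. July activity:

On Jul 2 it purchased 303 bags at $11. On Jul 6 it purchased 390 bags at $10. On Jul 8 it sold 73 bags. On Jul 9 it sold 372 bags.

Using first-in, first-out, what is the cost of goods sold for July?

COGS = $4,753

Jul 8, 73 sold [FIFO — oldest first]: 73 @ $11 = $803
Jul 9, 372 sold [FIFO — oldest first]: 230 @ $11 + 142 @ $10 = $3,950
Total COGS = $803 + $3,950 = $4,753
Ending inventory: 248 @ $10 = $2,480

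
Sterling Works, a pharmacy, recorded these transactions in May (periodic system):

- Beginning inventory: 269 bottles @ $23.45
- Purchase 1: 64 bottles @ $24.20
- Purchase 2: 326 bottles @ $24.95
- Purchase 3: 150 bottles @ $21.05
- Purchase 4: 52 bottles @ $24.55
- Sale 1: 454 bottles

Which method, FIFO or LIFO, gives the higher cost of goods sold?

FIFO COGS: 269 @ $23.45 + 64 @ $24.20 + 121 @ $24.95 = $10,875.80
LIFO COGS: 52 @ $24.55 + 150 @ $21.05 + 252 @ $24.95 = $10,721.50

FIFO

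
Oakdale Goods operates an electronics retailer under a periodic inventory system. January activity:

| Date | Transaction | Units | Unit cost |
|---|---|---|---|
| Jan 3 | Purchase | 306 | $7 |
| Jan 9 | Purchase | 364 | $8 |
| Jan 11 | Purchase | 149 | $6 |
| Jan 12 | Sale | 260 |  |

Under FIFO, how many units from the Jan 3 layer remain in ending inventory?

Jan 12, 260 sold [FIFO — oldest first]: 260 @ $7 = $1,820
Ending inventory: 46 @ $7 + 364 @ $8 + 149 @ $6 = $4,128

46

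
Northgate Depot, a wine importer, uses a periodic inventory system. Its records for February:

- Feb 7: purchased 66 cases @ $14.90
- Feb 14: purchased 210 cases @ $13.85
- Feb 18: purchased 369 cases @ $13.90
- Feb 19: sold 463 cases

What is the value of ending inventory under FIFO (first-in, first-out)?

Feb 19, 463 sold [FIFO — oldest first]: 66 @ $14.90 + 210 @ $13.85 + 187 @ $13.90 = $6,491.20
Ending inventory: 182 @ $13.90 = $2,529.80

Ending inventory = $2,529.80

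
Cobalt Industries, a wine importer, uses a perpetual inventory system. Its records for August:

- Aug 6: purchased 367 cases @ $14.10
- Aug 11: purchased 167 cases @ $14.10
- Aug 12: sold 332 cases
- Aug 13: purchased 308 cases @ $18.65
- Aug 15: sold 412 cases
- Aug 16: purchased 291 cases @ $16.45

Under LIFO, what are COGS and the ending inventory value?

COGS = $11,891.80; ending inventory = $6,168.75

Aug 12, 332 sold [LIFO — newest first]: 167 @ $14.10 + 165 @ $14.10 = $4,681.20
Aug 15, 412 sold [LIFO — newest first]: 308 @ $18.65 + 104 @ $14.10 = $7,210.60
Total COGS = $4,681.20 + $7,210.60 = $11,891.80
Ending inventory: 98 @ $14.10 + 291 @ $16.45 = $6,168.75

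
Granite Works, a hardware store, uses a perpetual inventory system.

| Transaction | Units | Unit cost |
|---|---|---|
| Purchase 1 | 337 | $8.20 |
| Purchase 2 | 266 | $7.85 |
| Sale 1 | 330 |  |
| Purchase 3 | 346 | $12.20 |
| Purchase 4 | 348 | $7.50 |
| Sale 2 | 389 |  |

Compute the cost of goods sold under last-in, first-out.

COGS = $5,723.10

Sale 1 (330) [LIFO — newest first]: 266 @ $7.85 + 64 @ $8.20 = $2,612.90
Sale 2 (389) [LIFO — newest first]: 348 @ $7.50 + 41 @ $12.20 = $3,110.20
Total COGS = $2,612.90 + $3,110.20 = $5,723.10
Ending inventory: 273 @ $8.20 + 305 @ $12.20 = $5,959.60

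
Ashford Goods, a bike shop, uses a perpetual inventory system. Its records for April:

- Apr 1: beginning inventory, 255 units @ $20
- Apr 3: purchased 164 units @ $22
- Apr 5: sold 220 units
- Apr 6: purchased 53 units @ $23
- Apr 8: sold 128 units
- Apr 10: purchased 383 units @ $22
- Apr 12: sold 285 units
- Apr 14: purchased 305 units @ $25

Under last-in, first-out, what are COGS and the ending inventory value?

COGS = $13,717; ending inventory = $12,261

Apr 5, 220 sold [LIFO — newest first]: 164 @ $22 + 56 @ $20 = $4,728
Apr 8, 128 sold [LIFO — newest first]: 53 @ $23 + 75 @ $20 = $2,719
Apr 12, 285 sold [LIFO — newest first]: 285 @ $22 = $6,270
Total COGS = $4,728 + $2,719 + $6,270 = $13,717
Ending inventory: 124 @ $20 + 98 @ $22 + 305 @ $25 = $12,261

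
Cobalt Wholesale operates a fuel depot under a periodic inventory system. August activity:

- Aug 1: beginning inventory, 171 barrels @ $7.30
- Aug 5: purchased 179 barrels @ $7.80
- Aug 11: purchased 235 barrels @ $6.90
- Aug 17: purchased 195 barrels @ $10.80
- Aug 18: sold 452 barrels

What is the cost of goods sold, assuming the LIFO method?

COGS = $3,899.10

Aug 18, 452 sold [LIFO — newest first]: 195 @ $10.80 + 235 @ $6.90 + 22 @ $7.80 = $3,899.10
Ending inventory: 171 @ $7.30 + 157 @ $7.80 = $2,472.90
Check: goods available $6,372.00 = COGS $3,899.10 + ending $2,472.90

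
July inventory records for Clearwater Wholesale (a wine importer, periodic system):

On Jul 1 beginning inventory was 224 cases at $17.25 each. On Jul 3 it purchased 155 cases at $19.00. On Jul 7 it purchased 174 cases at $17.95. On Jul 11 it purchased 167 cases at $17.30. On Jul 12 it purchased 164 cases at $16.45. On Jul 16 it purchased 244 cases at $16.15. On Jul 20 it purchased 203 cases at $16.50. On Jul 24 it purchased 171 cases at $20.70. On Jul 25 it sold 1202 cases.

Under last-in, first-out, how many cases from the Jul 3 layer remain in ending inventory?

Jul 25, 1202 sold [LIFO — newest first]: 171 @ $20.70 + 203 @ $16.50 + 244 @ $16.15 + 164 @ $16.45 + 167 @ $17.30 + 174 @ $17.95 + 79 @ $19.00 = $21,041.00
Ending inventory: 224 @ $17.25 + 76 @ $19.00 = $5,308.00

76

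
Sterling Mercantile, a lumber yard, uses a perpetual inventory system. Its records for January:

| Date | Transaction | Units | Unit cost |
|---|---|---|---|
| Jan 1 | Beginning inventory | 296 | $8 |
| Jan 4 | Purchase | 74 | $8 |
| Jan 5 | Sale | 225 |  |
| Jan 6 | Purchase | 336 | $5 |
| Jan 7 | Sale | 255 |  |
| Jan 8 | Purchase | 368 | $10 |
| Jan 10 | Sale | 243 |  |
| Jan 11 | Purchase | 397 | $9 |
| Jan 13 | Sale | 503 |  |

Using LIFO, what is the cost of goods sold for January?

COGS = $10,138

Jan 5, 225 sold [LIFO — newest first]: 74 @ $8 + 151 @ $8 = $1,800
Jan 7, 255 sold [LIFO — newest first]: 255 @ $5 = $1,275
Jan 10, 243 sold [LIFO — newest first]: 243 @ $10 = $2,430
Jan 13, 503 sold [LIFO — newest first]: 397 @ $9 + 106 @ $10 = $4,633
Total COGS = $1,800 + $1,275 + $2,430 + $4,633 = $10,138
Ending inventory: 145 @ $8 + 81 @ $5 + 19 @ $10 = $1,755
Check: goods available $11,893 = COGS $10,138 + ending $1,755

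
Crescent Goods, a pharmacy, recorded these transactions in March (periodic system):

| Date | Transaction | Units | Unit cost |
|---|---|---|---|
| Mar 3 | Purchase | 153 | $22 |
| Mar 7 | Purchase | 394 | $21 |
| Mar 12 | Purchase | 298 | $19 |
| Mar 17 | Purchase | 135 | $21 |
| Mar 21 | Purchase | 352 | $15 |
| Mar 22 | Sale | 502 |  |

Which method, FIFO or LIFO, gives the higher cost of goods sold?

FIFO

FIFO COGS: 153 @ $22 + 349 @ $21 = $10,695
LIFO COGS: 352 @ $15 + 135 @ $21 + 15 @ $19 = $8,400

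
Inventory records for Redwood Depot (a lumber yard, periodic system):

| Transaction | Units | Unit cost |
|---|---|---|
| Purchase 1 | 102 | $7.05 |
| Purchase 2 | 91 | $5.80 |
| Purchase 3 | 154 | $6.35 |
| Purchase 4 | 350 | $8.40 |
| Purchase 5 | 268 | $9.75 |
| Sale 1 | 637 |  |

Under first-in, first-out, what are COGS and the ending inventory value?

COGS = $4,660.80; ending inventory = $3,117.00

Sale 1 (637) [FIFO — oldest first]: 102 @ $7.05 + 91 @ $5.80 + 154 @ $6.35 + 290 @ $8.40 = $4,660.80
Ending inventory: 60 @ $8.40 + 268 @ $9.75 = $3,117.00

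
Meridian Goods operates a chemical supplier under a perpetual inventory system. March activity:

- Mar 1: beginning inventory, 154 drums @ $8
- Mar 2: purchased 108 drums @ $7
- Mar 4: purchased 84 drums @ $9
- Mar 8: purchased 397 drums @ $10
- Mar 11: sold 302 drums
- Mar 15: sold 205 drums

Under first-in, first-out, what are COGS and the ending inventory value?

Mar 11, 302 sold [FIFO — oldest first]: 154 @ $8 + 108 @ $7 + 40 @ $9 = $2,348
Mar 15, 205 sold [FIFO — oldest first]: 44 @ $9 + 161 @ $10 = $2,006
Total COGS = $2,348 + $2,006 = $4,354
Ending inventory: 236 @ $10 = $2,360
Check: goods available $6,714 = COGS $4,354 + ending $2,360

COGS = $4,354; ending inventory = $2,360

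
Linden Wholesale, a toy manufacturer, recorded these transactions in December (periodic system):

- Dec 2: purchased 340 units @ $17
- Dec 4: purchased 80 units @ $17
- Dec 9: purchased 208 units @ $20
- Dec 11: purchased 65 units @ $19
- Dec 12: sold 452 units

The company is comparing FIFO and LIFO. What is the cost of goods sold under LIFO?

COGS = $8,438

FIFO COGS: 340 @ $17 + 80 @ $17 + 32 @ $20 = $7,780
LIFO COGS: 65 @ $19 + 208 @ $20 + 80 @ $17 + 99 @ $17 = $8,438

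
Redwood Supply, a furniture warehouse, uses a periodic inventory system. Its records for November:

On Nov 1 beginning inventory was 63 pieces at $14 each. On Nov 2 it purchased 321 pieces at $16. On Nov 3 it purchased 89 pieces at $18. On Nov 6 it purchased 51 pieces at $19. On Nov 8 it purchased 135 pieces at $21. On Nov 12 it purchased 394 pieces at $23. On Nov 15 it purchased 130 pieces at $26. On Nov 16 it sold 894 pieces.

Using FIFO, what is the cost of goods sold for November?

COGS = $16,829

Nov 16, 894 sold [FIFO — oldest first]: 63 @ $14 + 321 @ $16 + 89 @ $18 + 51 @ $19 + 135 @ $21 + 235 @ $23 = $16,829
Ending inventory: 159 @ $23 + 130 @ $26 = $7,037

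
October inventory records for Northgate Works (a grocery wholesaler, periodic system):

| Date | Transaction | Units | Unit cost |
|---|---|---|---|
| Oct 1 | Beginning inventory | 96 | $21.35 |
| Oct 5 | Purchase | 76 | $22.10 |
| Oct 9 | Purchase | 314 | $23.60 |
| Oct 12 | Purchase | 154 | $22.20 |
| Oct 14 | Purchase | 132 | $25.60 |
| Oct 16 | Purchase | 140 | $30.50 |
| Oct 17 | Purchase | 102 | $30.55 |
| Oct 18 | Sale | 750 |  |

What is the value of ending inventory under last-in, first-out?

Ending inventory = $5,900.40

Oct 18, 750 sold [LIFO — newest first]: 102 @ $30.55 + 140 @ $30.50 + 132 @ $25.60 + 154 @ $22.20 + 222 @ $23.60 = $19,423.30
Ending inventory: 96 @ $21.35 + 76 @ $22.10 + 92 @ $23.60 = $5,900.40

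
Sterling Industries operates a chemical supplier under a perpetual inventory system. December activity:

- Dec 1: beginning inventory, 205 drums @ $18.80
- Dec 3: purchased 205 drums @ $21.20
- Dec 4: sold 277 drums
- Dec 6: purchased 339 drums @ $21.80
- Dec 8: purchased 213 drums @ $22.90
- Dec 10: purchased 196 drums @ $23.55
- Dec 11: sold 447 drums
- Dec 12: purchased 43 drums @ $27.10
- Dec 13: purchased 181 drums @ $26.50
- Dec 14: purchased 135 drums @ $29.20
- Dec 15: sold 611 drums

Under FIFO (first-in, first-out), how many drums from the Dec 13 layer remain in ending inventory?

47

Dec 4, 277 sold [FIFO — oldest first]: 205 @ $18.80 + 72 @ $21.20 = $5,380.40
Dec 11, 447 sold [FIFO — oldest first]: 133 @ $21.20 + 314 @ $21.80 = $9,664.80
Dec 15, 611 sold [FIFO — oldest first]: 25 @ $21.80 + 213 @ $22.90 + 196 @ $23.55 + 43 @ $27.10 + 134 @ $26.50 = $14,754.80
Total COGS = $5,380.40 + $9,664.80 + $14,754.80 = $29,800.00
Ending inventory: 47 @ $26.50 + 135 @ $29.20 = $5,187.50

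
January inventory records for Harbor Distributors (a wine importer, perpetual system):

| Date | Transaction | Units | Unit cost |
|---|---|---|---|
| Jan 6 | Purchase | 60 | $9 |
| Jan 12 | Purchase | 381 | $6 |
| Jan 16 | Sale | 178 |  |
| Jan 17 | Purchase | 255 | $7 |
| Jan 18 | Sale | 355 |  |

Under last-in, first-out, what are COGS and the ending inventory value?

COGS = $3,453; ending inventory = $1,158

Jan 16, 178 sold [LIFO — newest first]: 178 @ $6 = $1,068
Jan 18, 355 sold [LIFO — newest first]: 255 @ $7 + 100 @ $6 = $2,385
Total COGS = $1,068 + $2,385 = $3,453
Ending inventory: 60 @ $9 + 103 @ $6 = $1,158
Check: goods available $4,611 = COGS $3,453 + ending $1,158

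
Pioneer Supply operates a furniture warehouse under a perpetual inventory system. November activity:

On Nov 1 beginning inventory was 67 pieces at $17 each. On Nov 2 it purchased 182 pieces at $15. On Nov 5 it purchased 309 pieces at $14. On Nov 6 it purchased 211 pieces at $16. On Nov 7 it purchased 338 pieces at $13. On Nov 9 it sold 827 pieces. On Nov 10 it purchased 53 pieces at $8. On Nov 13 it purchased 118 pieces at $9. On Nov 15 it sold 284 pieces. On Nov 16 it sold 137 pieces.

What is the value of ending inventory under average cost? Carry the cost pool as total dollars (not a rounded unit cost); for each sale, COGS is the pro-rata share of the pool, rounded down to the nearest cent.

Ending inventory = $367.47

After Nov 1: 67 on hand, pool $1,139.00 (≈ $17.0000 each)
After Nov 2: 249 on hand, pool $3,869.00 (≈ $15.5382 each)
After Nov 5: 558 on hand, pool $8,195.00 (≈ $14.6864 each)
After Nov 6: 769 on hand, pool $11,571.00 (≈ $15.0468 each)
After Nov 7: 1107 on hand, pool $15,965.00 (≈ $14.4219 each)
Nov 9, sell 827: 827/1107 × $15,965.00 → $11,926.87
After Nov 10: 333 on hand, pool $4,462.13 (≈ $13.3998 each)
After Nov 13: 451 on hand, pool $5,524.13 (≈ $12.2486 each)
Nov 15, sell 284: 284/451 × $5,524.13 → $3,478.60
Nov 16, sell 137: 137/167 × $2,045.53 → $1,678.06
Total COGS = $11,926.87 + $3,478.60 + $1,678.06 = $17,083.53
Ending inventory (cost pool remaining) = $367.47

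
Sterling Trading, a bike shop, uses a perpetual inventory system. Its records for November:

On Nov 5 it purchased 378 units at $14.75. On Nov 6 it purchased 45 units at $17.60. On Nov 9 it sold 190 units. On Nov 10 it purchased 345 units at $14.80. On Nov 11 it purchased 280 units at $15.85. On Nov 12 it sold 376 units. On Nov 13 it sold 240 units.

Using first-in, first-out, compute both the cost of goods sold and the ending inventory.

Nov 9, 190 sold [FIFO — oldest first]: 190 @ $14.75 = $2,802.50
Nov 12, 376 sold [FIFO — oldest first]: 188 @ $14.75 + 45 @ $17.60 + 143 @ $14.80 = $5,681.40
Nov 13, 240 sold [FIFO — oldest first]: 202 @ $14.80 + 38 @ $15.85 = $3,591.90
Total COGS = $2,802.50 + $5,681.40 + $3,591.90 = $12,075.80
Ending inventory: 242 @ $15.85 = $3,835.70

COGS = $12,075.80; ending inventory = $3,835.70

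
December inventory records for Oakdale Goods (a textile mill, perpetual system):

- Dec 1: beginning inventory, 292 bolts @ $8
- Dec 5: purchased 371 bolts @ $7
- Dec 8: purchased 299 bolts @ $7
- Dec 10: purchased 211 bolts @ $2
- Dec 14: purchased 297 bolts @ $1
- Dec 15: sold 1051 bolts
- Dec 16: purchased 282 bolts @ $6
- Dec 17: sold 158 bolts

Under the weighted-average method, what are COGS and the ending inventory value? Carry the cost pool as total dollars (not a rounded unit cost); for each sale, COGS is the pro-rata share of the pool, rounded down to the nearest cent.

COGS = $6,416.34; ending inventory = $3,020.66

After Dec 1: 292 on hand, pool $2,336.00 (≈ $8.0000 each)
After Dec 5: 663 on hand, pool $4,933.00 (≈ $7.4404 each)
After Dec 8: 962 on hand, pool $7,026.00 (≈ $7.3035 each)
After Dec 10: 1173 on hand, pool $7,448.00 (≈ $6.3495 each)
After Dec 14: 1470 on hand, pool $7,745.00 (≈ $5.2687 each)
Dec 15, sell 1051: 1051/1470 × $7,745.00 → $5,537.41
After Dec 16: 701 on hand, pool $3,899.59 (≈ $5.5629 each)
Dec 17, sell 158: 158/701 × $3,899.59 → $878.93
Total COGS = $5,537.41 + $878.93 = $6,416.34
Ending inventory (cost pool remaining) = $3,020.66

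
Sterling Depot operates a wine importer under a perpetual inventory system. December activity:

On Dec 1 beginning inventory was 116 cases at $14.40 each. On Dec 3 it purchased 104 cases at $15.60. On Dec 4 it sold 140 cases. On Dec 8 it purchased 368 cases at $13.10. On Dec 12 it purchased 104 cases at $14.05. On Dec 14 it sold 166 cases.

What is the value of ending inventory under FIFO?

Ending inventory = $5,155.40

Dec 4, 140 sold [FIFO — oldest first]: 116 @ $14.40 + 24 @ $15.60 = $2,044.80
Dec 14, 166 sold [FIFO — oldest first]: 80 @ $15.60 + 86 @ $13.10 = $2,374.60
Total COGS = $2,044.80 + $2,374.60 = $4,419.40
Ending inventory: 282 @ $13.10 + 104 @ $14.05 = $5,155.40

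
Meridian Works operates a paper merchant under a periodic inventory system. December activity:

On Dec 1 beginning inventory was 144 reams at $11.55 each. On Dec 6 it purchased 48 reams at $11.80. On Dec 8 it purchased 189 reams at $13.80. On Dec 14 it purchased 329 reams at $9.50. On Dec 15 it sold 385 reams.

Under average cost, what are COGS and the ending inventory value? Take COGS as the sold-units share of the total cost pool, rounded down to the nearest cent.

Dec 15, sell 385: 385/710 × $7,963.30 → $4,318.12
Ending inventory (cost pool remaining) = $3,645.18
Check: goods available $7,963.30 = COGS $4,318.12 + ending $3,645.18

COGS = $4,318.12; ending inventory = $3,645.18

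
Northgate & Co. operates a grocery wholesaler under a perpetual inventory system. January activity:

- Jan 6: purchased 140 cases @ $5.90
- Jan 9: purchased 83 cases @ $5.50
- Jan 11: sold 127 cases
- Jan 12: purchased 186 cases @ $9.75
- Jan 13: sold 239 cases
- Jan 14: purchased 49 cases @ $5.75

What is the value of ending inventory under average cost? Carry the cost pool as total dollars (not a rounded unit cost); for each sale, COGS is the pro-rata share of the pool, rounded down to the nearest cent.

After Jan 6: 140 on hand, pool $826.00 (≈ $5.9000 each)
After Jan 9: 223 on hand, pool $1,282.50 (≈ $5.7511 each)
Jan 11, sell 127: 127/223 × $1,282.50 → $730.39
After Jan 12: 282 on hand, pool $2,365.61 (≈ $8.3887 each)
Jan 13, sell 239: 239/282 × $2,365.61 → $2,004.89
After Jan 14: 92 on hand, pool $642.47 (≈ $6.9834 each)
Total COGS = $730.39 + $2,004.89 = $2,735.28
Ending inventory (cost pool remaining) = $642.47
Check: goods available $3,377.75 = COGS $2,735.28 + ending $642.47

Ending inventory = $642.47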